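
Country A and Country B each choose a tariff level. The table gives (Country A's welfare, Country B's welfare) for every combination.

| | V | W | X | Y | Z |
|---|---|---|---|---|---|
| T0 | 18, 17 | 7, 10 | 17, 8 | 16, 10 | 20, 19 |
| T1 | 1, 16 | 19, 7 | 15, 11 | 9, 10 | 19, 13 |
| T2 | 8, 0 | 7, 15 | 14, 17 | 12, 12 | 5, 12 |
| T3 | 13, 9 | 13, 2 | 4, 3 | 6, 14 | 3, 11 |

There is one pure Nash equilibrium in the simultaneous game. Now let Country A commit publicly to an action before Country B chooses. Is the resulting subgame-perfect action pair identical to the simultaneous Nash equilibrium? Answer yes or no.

Solve by backward induction (Country A leads).
- T0: Country B compares 17, 10, 8, 10, 19 and picks Z; Country A would get 20.
- T1: Country B compares 16, 7, 11, 10, 13 and picks V; Country A would get 1.
- T2: Country B compares 0, 15, 17, 12, 12 and picks X; Country A would get 14.
- T3: Country B compares 9, 2, 3, 14, 11 and picks Y; Country A would get 6.
Maximizing over 20, 1, 14, 6, Country A chooses T0. Subgame-perfect outcome: (T0, Z) with payoffs (20, 19).
Under simultaneous play:
Country A's best replies: V→T0; W→T1; X→T0; Y→T0; Z→T0.
Country B's best replies: T0→Z; T1→V; T2→X; T3→Y.
Only (T0, Z) has each player best-responding; Nash payoffs (20, 19).
Sequential outcome (T0, Z) coincides with the Nash profile (T0, Z).

yes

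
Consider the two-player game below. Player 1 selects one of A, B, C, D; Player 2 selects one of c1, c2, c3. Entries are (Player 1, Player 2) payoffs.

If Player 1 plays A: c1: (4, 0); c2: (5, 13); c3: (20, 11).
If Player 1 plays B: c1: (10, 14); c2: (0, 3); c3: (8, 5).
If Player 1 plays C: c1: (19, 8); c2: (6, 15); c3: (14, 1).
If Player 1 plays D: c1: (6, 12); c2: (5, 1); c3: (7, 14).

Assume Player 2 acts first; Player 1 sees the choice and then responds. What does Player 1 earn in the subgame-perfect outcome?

6

Work backward from Player 1's decision.
- c1: Player 1 compares 4, 10, 19, 6 and picks C; Player 2 would get 8.
- c2: Player 1 compares 5, 0, 6, 5 and picks C; Player 2 would get 15.
- c3: Player 1 compares 20, 8, 14, 7 and picks A; Player 2 would get 11.
Player 2's induced payoffs are 8, 15, 11, so Player 2 commits to c2. Subgame-perfect outcome: (C, c2) with payoffs (6, 15).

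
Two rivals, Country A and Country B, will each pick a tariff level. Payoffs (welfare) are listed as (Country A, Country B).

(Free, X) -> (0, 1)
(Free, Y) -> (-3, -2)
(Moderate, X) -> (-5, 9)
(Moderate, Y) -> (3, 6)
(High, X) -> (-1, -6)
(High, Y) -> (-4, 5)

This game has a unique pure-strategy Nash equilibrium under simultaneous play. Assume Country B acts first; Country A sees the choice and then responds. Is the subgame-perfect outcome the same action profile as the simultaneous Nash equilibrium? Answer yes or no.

Backward induction with Country B moving first.
- X: Country A compares 0, -5, -1 and picks Free; Country B would get 1.
- Y: Country A compares -3, 3, -4 and picks Moderate; Country B would get 6.
Maximizing over 1, 6, Country B chooses Y. Subgame-perfect outcome: (Moderate, Y) with payoffs (3, 6).
For the simultaneous game, intersect best replies.
Country A's best replies: X→Free; Y→Moderate.
Country B's best replies: Free→X; Moderate→X; High→Y.
Only (Free, X) has each player best-responding; Nash payoffs (0, 1).
Sequential outcome (Moderate, Y) differs from the Nash profile (Free, X).

no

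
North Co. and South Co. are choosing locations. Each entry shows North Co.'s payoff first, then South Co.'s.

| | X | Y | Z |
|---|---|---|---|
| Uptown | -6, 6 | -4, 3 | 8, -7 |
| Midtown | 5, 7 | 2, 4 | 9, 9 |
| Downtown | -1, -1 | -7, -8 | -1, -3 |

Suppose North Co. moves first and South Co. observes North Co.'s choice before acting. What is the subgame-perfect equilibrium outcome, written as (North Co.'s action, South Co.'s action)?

South Co. best-responds to each possible North Co. move:
- Uptown: BR = X, leader payoff -6.
- Midtown: BR = Z, leader payoff 9.
- Downtown: BR = X, leader payoff -1.
North Co.'s induced payoffs are -6, 9, -1, so North Co. commits to Midtown. Subgame-perfect outcome: (Midtown, Z) with payoffs (9, 9).

(Midtown, Z)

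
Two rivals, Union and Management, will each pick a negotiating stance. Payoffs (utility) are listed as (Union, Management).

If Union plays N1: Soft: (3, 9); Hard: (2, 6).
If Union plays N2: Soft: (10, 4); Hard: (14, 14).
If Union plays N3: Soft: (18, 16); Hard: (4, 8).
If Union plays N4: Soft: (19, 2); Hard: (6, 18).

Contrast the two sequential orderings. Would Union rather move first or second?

first

If Union leads: Management's best replies are N1→Soft, N2→Hard, N3→Soft, N4→Hard; Union's induced payoffs 3, 14, 18, 6; outcome (N3, Soft), payoffs (18, 16).
If Management leads: Union's best replies are Soft→N4, Hard→N2; Management's induced payoffs 2, 14; outcome (N2, Hard), payoffs (14, 14).
Union gets 18 moving first and 14 moving second, so Union prefers to move first.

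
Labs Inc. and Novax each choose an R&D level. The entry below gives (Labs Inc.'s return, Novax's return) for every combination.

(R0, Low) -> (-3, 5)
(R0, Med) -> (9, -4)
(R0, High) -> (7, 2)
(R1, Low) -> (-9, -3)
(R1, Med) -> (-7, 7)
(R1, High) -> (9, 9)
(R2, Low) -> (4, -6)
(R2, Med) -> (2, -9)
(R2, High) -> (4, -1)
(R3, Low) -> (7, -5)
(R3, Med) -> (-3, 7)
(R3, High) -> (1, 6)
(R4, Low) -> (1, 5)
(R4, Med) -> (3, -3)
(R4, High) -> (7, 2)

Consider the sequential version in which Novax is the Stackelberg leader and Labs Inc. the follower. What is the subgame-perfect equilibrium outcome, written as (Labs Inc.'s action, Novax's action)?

Backward induction with Novax moving first.
- Low → Labs Inc. plays R3 (best of -3, -9, 4, 7, 1); Novax gets -5.
- Med → Labs Inc. plays R0 (best of 9, -7, 2, -3, 3); Novax gets -4.
- High → Labs Inc. plays R1 (best of 7, 9, 4, 1, 7); Novax gets 9.
Novax's induced payoffs are -5, -4, 9, so Novax commits to High. Subgame-perfect outcome: (R1, High) with payoffs (9, 9).

(R1, High)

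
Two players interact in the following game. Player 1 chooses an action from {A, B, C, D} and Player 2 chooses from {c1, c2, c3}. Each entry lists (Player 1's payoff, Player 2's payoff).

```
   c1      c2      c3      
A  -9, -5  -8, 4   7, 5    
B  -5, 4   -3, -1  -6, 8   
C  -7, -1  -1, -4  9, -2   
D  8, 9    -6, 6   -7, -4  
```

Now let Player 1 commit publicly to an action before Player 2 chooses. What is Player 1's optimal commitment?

Solve by backward induction (Player 1 leads).
- A → Player 2 plays c3 (best of -5, 4, 5); Player 1 gets 7.
- B → Player 2 plays c3 (best of 4, -1, 8); Player 1 gets -6.
- C → Player 2 plays c1 (best of -1, -4, -2); Player 1 gets -7.
- D → Player 2 plays c1 (best of 9, 6, -4); Player 1 gets 8.
Maximizing over 7, -6, -7, 8, Player 1 chooses D. Subgame-perfect outcome: (D, c1) with payoffs (8, 9).

D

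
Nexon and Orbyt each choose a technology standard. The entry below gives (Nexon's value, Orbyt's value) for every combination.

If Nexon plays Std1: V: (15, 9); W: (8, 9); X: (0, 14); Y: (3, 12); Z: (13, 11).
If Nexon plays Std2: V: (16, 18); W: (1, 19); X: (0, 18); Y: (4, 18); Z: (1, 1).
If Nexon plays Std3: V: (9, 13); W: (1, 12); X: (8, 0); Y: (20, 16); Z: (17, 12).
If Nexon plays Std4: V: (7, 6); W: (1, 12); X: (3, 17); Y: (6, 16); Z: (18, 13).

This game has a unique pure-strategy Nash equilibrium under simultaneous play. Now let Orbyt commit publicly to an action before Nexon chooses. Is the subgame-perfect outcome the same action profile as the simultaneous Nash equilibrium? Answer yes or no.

Backward induction with Orbyt moving first.
- V → Nexon plays Std2 (best of 15, 16, 9, 7); Orbyt gets 18.
- W → Nexon plays Std1 (best of 8, 1, 1, 1); Orbyt gets 9.
- X → Nexon plays Std3 (best of 0, 0, 8, 3); Orbyt gets 0.
- Y → Nexon plays Std3 (best of 3, 4, 20, 6); Orbyt gets 16.
- Z → Nexon plays Std4 (best of 13, 1, 17, 18); Orbyt gets 13.
Maximizing over 18, 9, 0, 16, 13, Orbyt chooses V. Subgame-perfect outcome: (Std2, V) with payoffs (16, 18).
Under simultaneous play:
Nexon's best replies: V→Std2; W→Std1; X→Std3; Y→Std3; Z→Std4.
Orbyt's best replies: Std1→X; Std2→W; Std3→Y; Std4→X.
Only (Std3, Y) has each player best-responding; Nash payoffs (20, 16).
Sequential outcome (Std2, V) differs from the Nash profile (Std3, Y).

no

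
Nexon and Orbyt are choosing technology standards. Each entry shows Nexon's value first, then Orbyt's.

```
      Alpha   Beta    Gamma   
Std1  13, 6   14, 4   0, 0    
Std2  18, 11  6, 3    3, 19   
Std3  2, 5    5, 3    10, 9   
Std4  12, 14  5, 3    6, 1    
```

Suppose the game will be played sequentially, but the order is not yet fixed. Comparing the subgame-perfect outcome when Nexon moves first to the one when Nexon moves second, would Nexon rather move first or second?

If Nexon leads: Orbyt's best replies are Std1→Alpha, Std2→Gamma, Std3→Gamma, Std4→Alpha; Nexon's induced payoffs 13, 3, 10, 12; outcome (Std1, Alpha), payoffs (13, 6).
If Orbyt leads: Nexon's best replies are Alpha→Std2, Beta→Std1, Gamma→Std3; Orbyt's induced payoffs 11, 4, 9; outcome (Std2, Alpha), payoffs (18, 11).
Nexon gets 13 moving first and 18 moving second, so Nexon prefers to move second.

second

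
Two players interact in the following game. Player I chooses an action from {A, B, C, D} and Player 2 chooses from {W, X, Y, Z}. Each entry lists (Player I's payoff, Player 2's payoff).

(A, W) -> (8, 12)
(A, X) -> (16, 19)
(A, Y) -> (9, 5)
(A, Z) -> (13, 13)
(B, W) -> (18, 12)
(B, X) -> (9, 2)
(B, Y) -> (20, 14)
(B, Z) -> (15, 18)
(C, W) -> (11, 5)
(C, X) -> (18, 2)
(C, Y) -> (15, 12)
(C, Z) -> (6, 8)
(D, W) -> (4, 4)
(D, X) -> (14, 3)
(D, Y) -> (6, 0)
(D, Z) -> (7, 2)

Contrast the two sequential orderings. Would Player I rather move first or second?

If Player I leads: Player 2's best replies are A→X, B→Z, C→Y, D→W; Player I's induced payoffs 16, 15, 15, 4; outcome (A, X), payoffs (16, 19).
If Player 2 leads: Player I's best replies are W→B, X→C, Y→B, Z→B; Player 2's induced payoffs 12, 2, 14, 18; outcome (B, Z), payoffs (15, 18).
Player I gets 16 moving first and 15 moving second, so Player I prefers to move first.

first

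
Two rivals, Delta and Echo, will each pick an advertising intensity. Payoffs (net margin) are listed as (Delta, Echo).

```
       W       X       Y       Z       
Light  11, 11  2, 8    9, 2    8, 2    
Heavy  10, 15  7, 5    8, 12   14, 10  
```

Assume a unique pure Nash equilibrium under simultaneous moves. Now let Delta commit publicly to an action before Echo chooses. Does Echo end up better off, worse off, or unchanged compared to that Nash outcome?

Work backward from Echo's decision.
- Light: Echo compares 11, 8, 2, 2 and picks W; Delta would get 11.
- Heavy: Echo compares 15, 5, 12, 10 and picks W; Delta would get 10.
Among 11, 10, the best is 11 at Light. Subgame-perfect outcome: (Light, W) with payoffs (11, 11).
For the simultaneous game, intersect best replies.
Delta's best replies: W→Light; X→Heavy; Y→Light; Z→Heavy.
Echo's best replies: Light→W; Heavy→W.
Only (Light, W) has each player best-responding; Nash payoffs (11, 11).
Echo earns 11 sequentially versus 11 at the Nash outcome: unchanged.

unchanged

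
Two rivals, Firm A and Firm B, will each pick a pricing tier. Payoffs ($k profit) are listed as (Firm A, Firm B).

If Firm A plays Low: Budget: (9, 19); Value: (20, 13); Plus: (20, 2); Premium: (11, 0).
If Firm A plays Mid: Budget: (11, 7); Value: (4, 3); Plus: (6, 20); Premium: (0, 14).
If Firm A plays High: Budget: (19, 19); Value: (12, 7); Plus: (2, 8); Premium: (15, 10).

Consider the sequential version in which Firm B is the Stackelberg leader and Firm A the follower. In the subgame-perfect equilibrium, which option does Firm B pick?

Budget

Firm A best-responds to each possible Firm B move:
- Budget: Firm A compares 9, 11, 19 and picks High; Firm B would get 19.
- Value: Firm A compares 20, 4, 12 and picks Low; Firm B would get 13.
- Plus: Firm A compares 20, 6, 2 and picks Low; Firm B would get 2.
- Premium: Firm A compares 11, 0, 15 and picks High; Firm B would get 10.
Firm B's induced payoffs are 19, 13, 2, 10, so Firm B commits to Budget. Subgame-perfect outcome: (High, Budget) with payoffs (19, 19).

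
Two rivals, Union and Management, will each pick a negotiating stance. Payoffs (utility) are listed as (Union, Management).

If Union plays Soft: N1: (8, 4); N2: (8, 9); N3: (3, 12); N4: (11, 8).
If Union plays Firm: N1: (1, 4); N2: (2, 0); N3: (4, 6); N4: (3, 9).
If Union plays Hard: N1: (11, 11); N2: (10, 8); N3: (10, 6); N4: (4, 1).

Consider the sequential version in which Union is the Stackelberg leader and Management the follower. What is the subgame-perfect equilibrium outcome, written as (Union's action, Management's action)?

(Hard, N1)

Work backward from Management's decision.
- Soft → Management plays N3 (best of 4, 9, 12, 8); Union gets 3.
- Firm → Management plays N4 (best of 4, 0, 6, 9); Union gets 3.
- Hard → Management plays N1 (best of 11, 8, 6, 1); Union gets 11.
Maximizing over 3, 3, 11, Union chooses Hard. Subgame-perfect outcome: (Hard, N1) with payoffs (11, 11).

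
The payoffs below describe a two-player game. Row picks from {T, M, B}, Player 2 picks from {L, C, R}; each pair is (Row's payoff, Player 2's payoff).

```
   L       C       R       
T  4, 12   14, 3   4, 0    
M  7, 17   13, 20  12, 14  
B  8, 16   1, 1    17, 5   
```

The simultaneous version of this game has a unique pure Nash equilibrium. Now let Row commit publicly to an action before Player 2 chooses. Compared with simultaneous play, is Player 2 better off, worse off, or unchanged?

better off

Solve by backward induction (Row leads).
- T: Player 2 compares 12, 3, 0 and picks L; Row would get 4.
- M: Player 2 compares 17, 20, 14 and picks C; Row would get 13.
- B: Player 2 compares 16, 1, 5 and picks L; Row would get 8.
Maximizing over 4, 13, 8, Row chooses M. Subgame-perfect outcome: (M, C) with payoffs (13, 20).
Now find the simultaneous Nash equilibrium.
Row's best replies: L→B; C→T; R→B.
Player 2's best replies: T→L; M→C; B→L.
Only (B, L) has each player best-responding; Nash payoffs (8, 16).
Player 2 earns 20 sequentially versus 16 at the Nash outcome: better off.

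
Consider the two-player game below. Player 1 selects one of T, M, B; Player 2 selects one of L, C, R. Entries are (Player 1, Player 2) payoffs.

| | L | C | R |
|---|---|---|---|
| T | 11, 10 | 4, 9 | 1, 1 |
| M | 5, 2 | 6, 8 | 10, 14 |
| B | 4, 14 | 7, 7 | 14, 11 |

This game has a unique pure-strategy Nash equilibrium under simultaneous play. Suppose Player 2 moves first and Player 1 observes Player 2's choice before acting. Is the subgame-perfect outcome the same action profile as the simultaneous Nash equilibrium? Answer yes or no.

Solve by backward induction (Player 2 leads).
- L: Player 1 compares 11, 5, 4 and picks T; Player 2 would get 10.
- C: Player 1 compares 4, 6, 7 and picks B; Player 2 would get 7.
- R: Player 1 compares 1, 10, 14 and picks B; Player 2 would get 11.
Player 2's induced payoffs are 10, 7, 11, so Player 2 commits to R. Subgame-perfect outcome: (B, R) with payoffs (14, 11).
For the simultaneous game, intersect best replies.
Player 1's best replies: L→T; C→B; R→B.
Player 2's best replies: T→L; M→R; B→L.
Only (T, L) has each player best-responding; Nash payoffs (11, 10).
Sequential outcome (B, R) differs from the Nash profile (T, L).

no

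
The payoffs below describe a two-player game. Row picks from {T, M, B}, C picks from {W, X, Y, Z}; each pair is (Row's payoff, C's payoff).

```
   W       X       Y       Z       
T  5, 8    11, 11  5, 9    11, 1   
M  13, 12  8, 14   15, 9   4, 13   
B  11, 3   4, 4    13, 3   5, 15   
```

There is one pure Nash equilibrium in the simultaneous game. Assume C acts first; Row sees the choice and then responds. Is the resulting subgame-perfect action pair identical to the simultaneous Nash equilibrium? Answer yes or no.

Work backward from Row's decision.
- W → Row plays M (best of 5, 13, 11); C gets 12.
- X → Row plays T (best of 11, 8, 4); C gets 11.
- Y → Row plays M (best of 5, 15, 13); C gets 9.
- Z → Row plays T (best of 11, 4, 5); C gets 1.
C's induced payoffs are 12, 11, 9, 1, so C commits to W. Subgame-perfect outcome: (M, W) with payoffs (13, 12).
Under simultaneous play:
Row's best replies: W→M; X→T; Y→M; Z→T.
C's best replies: T→X; M→X; B→Z.
The unique mutual best reply is (T, X), giving (11, 11).
Sequential outcome (M, W) differs from the Nash profile (T, X).

no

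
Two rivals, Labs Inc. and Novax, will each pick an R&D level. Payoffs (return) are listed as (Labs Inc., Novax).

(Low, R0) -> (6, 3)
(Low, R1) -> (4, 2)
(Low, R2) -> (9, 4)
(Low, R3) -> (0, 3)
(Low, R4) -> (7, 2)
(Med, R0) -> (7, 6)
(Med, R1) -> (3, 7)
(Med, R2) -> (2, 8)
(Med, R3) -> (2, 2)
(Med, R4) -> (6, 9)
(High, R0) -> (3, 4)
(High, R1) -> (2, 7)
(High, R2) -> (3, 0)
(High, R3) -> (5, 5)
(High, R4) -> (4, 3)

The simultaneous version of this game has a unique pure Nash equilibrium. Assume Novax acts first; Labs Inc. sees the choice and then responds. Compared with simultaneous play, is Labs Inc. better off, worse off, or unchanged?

Work backward from Labs Inc.'s decision.
- R0: Labs Inc. compares 6, 7, 3 and picks Med; Novax would get 6.
- R1: Labs Inc. compares 4, 3, 2 and picks Low; Novax would get 2.
- R2: Labs Inc. compares 9, 2, 3 and picks Low; Novax would get 4.
- R3: Labs Inc. compares 0, 2, 5 and picks High; Novax would get 5.
- R4: Labs Inc. compares 7, 6, 4 and picks Low; Novax would get 2.
Maximizing over 6, 2, 4, 5, 2, Novax chooses R0. Subgame-perfect outcome: (Med, R0) with payoffs (7, 6).
For the simultaneous game, intersect best replies.
Labs Inc.'s best replies: R0→Med; R1→Low; R2→Low; R3→High; R4→Low.
Novax's best replies: Low→R2; Med→R4; High→R1.
The unique mutual best reply is (Low, R2), giving (9, 4).
Labs Inc. earns 7 sequentially versus 9 at the Nash outcome: worse off.

worse off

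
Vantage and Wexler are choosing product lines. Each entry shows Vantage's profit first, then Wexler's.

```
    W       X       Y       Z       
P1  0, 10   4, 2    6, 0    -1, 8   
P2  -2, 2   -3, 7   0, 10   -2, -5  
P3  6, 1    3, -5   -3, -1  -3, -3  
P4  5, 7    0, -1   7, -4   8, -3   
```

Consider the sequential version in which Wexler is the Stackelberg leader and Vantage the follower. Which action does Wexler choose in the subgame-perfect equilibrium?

Solve by backward induction (Wexler leads).
- W: Vantage compares 0, -2, 6, 5 and picks P3; Wexler would get 1.
- X: Vantage compares 4, -3, 3, 0 and picks P1; Wexler would get 2.
- Y: Vantage compares 6, 0, -3, 7 and picks P4; Wexler would get -4.
- Z: Vantage compares -1, -2, -3, 8 and picks P4; Wexler would get -3.
Maximizing over 1, 2, -4, -3, Wexler chooses X. Subgame-perfect outcome: (P1, X) with payoffs (4, 2).

X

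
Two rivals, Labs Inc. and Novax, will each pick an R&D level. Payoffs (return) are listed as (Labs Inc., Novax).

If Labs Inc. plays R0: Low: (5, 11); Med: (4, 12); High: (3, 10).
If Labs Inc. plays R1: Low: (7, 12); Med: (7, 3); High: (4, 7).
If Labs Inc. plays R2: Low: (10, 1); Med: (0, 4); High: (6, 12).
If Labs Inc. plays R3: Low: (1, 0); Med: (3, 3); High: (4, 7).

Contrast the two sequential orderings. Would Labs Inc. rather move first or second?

first

If Labs Inc. leads: Novax's best replies are R0→Med, R1→Low, R2→High, R3→High; Labs Inc.'s induced payoffs 4, 7, 6, 4; outcome (R1, Low), payoffs (7, 12).
If Novax leads: Labs Inc.'s best replies are Low→R2, Med→R1, High→R2; Novax's induced payoffs 1, 3, 12; outcome (R2, High), payoffs (6, 12).
Labs Inc. gets 7 moving first and 6 moving second, so Labs Inc. prefers to move first.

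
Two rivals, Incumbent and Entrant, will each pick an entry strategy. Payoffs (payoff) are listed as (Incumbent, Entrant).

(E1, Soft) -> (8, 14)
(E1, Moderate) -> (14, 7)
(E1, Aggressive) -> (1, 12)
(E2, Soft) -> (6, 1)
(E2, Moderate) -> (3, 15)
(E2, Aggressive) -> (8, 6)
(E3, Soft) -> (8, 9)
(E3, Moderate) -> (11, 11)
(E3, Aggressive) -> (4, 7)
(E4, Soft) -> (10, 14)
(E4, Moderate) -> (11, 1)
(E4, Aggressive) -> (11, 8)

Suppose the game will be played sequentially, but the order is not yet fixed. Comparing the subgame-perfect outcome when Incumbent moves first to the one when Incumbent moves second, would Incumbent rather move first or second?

first

If Incumbent leads: Entrant's best replies are E1→Soft, E2→Moderate, E3→Moderate, E4→Soft; Incumbent's induced payoffs 8, 3, 11, 10; outcome (E3, Moderate), payoffs (11, 11).
If Entrant leads: Incumbent's best replies are Soft→E4, Moderate→E1, Aggressive→E4; Entrant's induced payoffs 14, 7, 8; outcome (E4, Soft), payoffs (10, 14).
Incumbent gets 11 moving first and 10 moving second, so Incumbent prefers to move first.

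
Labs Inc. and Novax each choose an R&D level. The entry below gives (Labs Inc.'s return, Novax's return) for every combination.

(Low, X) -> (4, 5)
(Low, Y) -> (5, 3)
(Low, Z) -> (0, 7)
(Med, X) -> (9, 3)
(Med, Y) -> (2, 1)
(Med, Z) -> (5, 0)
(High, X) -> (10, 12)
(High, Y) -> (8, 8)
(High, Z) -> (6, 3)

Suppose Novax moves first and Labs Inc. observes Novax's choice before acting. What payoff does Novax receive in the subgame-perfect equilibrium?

Solve by backward induction (Novax leads).
- X → Labs Inc. plays High (best of 4, 9, 10); Novax gets 12.
- Y → Labs Inc. plays High (best of 5, 2, 8); Novax gets 8.
- Z → Labs Inc. plays High (best of 0, 5, 6); Novax gets 3.
Among 12, 8, 3, the best is 12 at X. Subgame-perfect outcome: (High, X) with payoffs (10, 12).

12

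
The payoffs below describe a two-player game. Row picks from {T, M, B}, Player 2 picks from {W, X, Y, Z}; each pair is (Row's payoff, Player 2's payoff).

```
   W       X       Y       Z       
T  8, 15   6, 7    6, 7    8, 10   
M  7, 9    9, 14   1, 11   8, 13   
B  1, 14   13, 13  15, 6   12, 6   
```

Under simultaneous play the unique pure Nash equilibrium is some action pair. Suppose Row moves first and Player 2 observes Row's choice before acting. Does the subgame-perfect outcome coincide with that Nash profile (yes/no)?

no

Work backward from Player 2's decision.
- T: Player 2 compares 15, 7, 7, 10 and picks W; Row would get 8.
- M: Player 2 compares 9, 14, 11, 13 and picks X; Row would get 9.
- B: Player 2 compares 14, 13, 6, 6 and picks W; Row would get 1.
Row's induced payoffs are 8, 9, 1, so Row commits to M. Subgame-perfect outcome: (M, X) with payoffs (9, 14).
For the simultaneous game, intersect best replies.
Row's best replies: W→T; X→B; Y→B; Z→B.
Player 2's best replies: T→W; M→X; B→W.
Only (T, W) has each player best-responding; Nash payoffs (8, 15).
Sequential outcome (M, X) differs from the Nash profile (T, W).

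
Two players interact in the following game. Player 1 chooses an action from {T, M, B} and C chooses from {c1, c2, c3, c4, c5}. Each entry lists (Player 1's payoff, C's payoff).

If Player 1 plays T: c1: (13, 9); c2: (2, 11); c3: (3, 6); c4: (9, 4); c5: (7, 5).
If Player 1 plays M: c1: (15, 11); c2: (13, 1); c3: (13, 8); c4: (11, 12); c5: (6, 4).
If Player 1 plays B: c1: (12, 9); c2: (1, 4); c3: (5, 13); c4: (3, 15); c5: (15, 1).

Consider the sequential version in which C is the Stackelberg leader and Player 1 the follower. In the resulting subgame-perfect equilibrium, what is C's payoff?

12

Solve by backward induction (C leads).
- c1: Player 1 compares 13, 15, 12 and picks M; C would get 11.
- c2: Player 1 compares 2, 13, 1 and picks M; C would get 1.
- c3: Player 1 compares 3, 13, 5 and picks M; C would get 8.
- c4: Player 1 compares 9, 11, 3 and picks M; C would get 12.
- c5: Player 1 compares 7, 6, 15 and picks B; C would get 1.
Among 11, 1, 8, 12, 1, the best is 12 at c4. Subgame-perfect outcome: (M, c4) with payoffs (11, 12).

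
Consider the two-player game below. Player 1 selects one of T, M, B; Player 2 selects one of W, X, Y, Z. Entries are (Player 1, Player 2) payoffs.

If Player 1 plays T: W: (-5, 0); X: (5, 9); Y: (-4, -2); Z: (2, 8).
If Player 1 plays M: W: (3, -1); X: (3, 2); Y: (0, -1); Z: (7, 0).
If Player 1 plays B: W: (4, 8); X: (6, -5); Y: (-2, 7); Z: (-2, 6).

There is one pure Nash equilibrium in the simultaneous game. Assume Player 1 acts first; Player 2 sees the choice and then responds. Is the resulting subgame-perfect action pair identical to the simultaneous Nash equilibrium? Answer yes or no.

no

Player 2 best-responds to each possible Player 1 move:
- T: BR = X, leader payoff 5.
- M: BR = X, leader payoff 3.
- B: BR = W, leader payoff 4.
Among 5, 3, 4, the best is 5 at T. Subgame-perfect outcome: (T, X) with payoffs (5, 9).
Now find the simultaneous Nash equilibrium.
Player 1's best replies: W→B; X→B; Y→M; Z→M.
Player 2's best replies: T→X; M→X; B→W.
The unique mutual best reply is (B, W), giving (4, 8).
Sequential outcome (T, X) differs from the Nash profile (B, W).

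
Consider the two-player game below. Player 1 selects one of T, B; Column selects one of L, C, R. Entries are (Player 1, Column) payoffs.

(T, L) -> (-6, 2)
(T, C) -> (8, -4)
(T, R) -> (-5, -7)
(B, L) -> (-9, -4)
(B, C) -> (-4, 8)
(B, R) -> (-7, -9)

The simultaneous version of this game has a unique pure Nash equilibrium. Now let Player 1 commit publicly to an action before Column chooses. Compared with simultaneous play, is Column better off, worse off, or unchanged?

Column best-responds to each possible Player 1 move:
- T: BR = L, leader payoff -6.
- B: BR = C, leader payoff -4.
Player 1's induced payoffs are -6, -4, so Player 1 commits to B. Subgame-perfect outcome: (B, C) with payoffs (-4, 8).
Under simultaneous play:
Player 1's best replies: L→T; C→T; R→T.
Column's best replies: T→L; B→C.
The unique mutual best reply is (T, L), giving (-6, 2).
Column earns 8 sequentially versus 2 at the Nash outcome: better off.

better off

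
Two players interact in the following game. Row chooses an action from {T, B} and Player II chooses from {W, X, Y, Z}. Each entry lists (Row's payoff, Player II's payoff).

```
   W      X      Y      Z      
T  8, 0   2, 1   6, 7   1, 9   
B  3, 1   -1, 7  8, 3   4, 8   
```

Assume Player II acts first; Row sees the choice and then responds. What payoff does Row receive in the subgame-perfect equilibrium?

4

Work backward from Row's decision.
- W → Row plays T (best of 8, 3); Player II gets 0.
- X → Row plays T (best of 2, -1); Player II gets 1.
- Y → Row plays B (best of 6, 8); Player II gets 3.
- Z → Row plays B (best of 1, 4); Player II gets 8.
Maximizing over 0, 1, 3, 8, Player II chooses Z. Subgame-perfect outcome: (B, Z) with payoffs (4, 8).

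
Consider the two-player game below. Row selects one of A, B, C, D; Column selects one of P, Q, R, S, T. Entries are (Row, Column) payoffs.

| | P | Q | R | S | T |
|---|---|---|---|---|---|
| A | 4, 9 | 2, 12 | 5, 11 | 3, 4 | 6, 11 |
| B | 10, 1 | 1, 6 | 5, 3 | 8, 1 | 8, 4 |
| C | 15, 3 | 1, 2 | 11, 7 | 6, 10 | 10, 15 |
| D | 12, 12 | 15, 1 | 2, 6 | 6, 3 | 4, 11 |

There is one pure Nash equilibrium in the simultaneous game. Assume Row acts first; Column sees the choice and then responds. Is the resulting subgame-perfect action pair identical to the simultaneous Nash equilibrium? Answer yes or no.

Column best-responds to each possible Row move:
- A → Column plays Q (best of 9, 12, 11, 4, 11); Row gets 2.
- B → Column plays Q (best of 1, 6, 3, 1, 4); Row gets 1.
- C → Column plays T (best of 3, 2, 7, 10, 15); Row gets 10.
- D → Column plays P (best of 12, 1, 6, 3, 11); Row gets 12.
Among 2, 1, 10, 12, the best is 12 at D. Subgame-perfect outcome: (D, P) with payoffs (12, 12).
Under simultaneous play:
Row's best replies: P→C; Q→D; R→C; S→B; T→C.
Column's best replies: A→Q; B→Q; C→T; D→P.
The unique mutual best reply is (C, T), giving (10, 15).
Sequential outcome (D, P) differs from the Nash profile (C, T).

no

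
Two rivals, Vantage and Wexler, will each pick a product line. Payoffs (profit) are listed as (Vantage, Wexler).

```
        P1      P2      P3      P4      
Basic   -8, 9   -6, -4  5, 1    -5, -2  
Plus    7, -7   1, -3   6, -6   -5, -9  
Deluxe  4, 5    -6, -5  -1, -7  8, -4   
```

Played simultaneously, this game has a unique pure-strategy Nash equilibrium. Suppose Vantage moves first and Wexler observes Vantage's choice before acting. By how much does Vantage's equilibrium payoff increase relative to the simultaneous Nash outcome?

Work backward from Wexler's decision.
- Basic: BR = P1, leader payoff -8.
- Plus: BR = P2, leader payoff 1.
- Deluxe: BR = P1, leader payoff 4.
Among -8, 1, 4, the best is 4 at Deluxe. Subgame-perfect outcome: (Deluxe, P1) with payoffs (4, 5).
Now find the simultaneous Nash equilibrium.
Vantage's best replies: P1→Plus; P2→Plus; P3→Plus; P4→Deluxe.
Wexler's best replies: Basic→P1; Plus→P2; Deluxe→P1.
Only (Plus, P2) has each player best-responding; Nash payoffs (1, -3).
Vantage's commitment gain: 4 − 1 = 3.

3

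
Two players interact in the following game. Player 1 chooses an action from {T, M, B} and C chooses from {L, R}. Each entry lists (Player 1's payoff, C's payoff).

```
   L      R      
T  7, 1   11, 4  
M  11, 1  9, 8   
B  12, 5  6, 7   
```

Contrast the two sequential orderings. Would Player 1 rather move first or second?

second

If Player 1 leads: C's best replies are T→R, M→R, B→R; Player 1's induced payoffs 11, 9, 6; outcome (T, R), payoffs (11, 4).
If C leads: Player 1's best replies are L→B, R→T; C's induced payoffs 5, 4; outcome (B, L), payoffs (12, 5).
Player 1 gets 11 moving first and 12 moving second, so Player 1 prefers to move second.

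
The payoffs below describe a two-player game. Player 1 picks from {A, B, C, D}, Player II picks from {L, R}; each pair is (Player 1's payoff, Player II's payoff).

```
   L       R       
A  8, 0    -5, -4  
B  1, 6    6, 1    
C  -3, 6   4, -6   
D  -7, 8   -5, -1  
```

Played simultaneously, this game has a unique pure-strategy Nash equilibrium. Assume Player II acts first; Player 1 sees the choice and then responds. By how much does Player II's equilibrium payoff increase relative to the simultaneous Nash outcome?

Player 1 best-responds to each possible Player II move:
- L: BR = A, leader payoff 0.
- R: BR = B, leader payoff 1.
Among 0, 1, the best is 1 at R. Subgame-perfect outcome: (B, R) with payoffs (6, 1).
Now find the simultaneous Nash equilibrium.
Player 1's best replies: L→A; R→B.
Player II's best replies: A→L; B→L; C→L; D→L.
The unique mutual best reply is (A, L), giving (8, 0).
Player II's commitment gain: 1 − 0 = 1.

1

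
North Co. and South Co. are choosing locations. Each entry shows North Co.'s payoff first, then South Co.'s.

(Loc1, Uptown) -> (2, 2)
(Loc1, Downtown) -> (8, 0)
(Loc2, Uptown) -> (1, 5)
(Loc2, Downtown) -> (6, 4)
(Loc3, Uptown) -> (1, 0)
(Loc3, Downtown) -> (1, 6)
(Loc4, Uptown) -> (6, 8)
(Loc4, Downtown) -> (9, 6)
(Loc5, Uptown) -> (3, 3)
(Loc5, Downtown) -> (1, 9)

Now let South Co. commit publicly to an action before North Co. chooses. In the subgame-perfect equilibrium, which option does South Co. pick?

Uptown

Backward induction with South Co. moving first.
- Uptown: North Co. compares 2, 1, 1, 6, 3 and picks Loc4; South Co. would get 8.
- Downtown: North Co. compares 8, 6, 1, 9, 1 and picks Loc4; South Co. would get 6.
South Co.'s induced payoffs are 8, 6, so South Co. commits to Uptown. Subgame-perfect outcome: (Loc4, Uptown) with payoffs (6, 8).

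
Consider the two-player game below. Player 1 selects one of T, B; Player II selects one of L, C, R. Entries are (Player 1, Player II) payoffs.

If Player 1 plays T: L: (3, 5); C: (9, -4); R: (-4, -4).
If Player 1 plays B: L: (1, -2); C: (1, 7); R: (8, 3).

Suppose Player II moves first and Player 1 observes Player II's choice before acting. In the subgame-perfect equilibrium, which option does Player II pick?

L

Player 1 best-responds to each possible Player II move:
- L: Player 1 compares 3, 1 and picks T; Player II would get 5.
- C: Player 1 compares 9, 1 and picks T; Player II would get -4.
- R: Player 1 compares -4, 8 and picks B; Player II would get 3.
Among 5, -4, 3, the best is 5 at L. Subgame-perfect outcome: (T, L) with payoffs (3, 5).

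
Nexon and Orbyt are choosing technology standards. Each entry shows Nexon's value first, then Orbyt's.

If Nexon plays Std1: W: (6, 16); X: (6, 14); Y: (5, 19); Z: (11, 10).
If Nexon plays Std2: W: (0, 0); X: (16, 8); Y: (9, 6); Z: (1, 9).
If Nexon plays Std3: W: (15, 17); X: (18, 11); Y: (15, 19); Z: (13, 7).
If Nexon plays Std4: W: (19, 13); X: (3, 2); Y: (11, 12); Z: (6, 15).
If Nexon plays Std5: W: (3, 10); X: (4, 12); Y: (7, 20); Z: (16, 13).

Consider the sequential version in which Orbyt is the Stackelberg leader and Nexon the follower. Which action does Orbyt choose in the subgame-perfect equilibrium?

Solve by backward induction (Orbyt leads).
- W: BR = Std4, leader payoff 13.
- X: BR = Std3, leader payoff 11.
- Y: BR = Std3, leader payoff 19.
- Z: BR = Std5, leader payoff 13.
Maximizing over 13, 11, 19, 13, Orbyt chooses Y. Subgame-perfect outcome: (Std3, Y) with payoffs (15, 19).

Y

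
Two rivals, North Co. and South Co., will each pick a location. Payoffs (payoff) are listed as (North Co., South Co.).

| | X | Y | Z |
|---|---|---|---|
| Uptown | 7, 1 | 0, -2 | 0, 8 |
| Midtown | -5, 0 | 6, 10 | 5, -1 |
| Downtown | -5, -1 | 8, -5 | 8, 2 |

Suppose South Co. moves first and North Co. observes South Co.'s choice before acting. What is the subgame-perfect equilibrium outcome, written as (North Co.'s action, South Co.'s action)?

(Downtown, Z)

Solve by backward induction (South Co. leads).
- X: BR = Uptown, leader payoff 1.
- Y: BR = Downtown, leader payoff -5.
- Z: BR = Downtown, leader payoff 2.
South Co.'s induced payoffs are 1, -5, 2, so South Co. commits to Z. Subgame-perfect outcome: (Downtown, Z) with payoffs (8, 2).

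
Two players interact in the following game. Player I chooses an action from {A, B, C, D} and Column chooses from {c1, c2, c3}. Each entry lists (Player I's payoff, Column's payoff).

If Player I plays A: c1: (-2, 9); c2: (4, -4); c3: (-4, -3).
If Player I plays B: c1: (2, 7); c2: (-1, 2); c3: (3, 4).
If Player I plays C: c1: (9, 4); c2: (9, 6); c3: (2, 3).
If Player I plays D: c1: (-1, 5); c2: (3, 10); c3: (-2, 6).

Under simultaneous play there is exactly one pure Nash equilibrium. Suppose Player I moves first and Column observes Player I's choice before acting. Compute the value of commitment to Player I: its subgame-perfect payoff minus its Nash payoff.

0

Column best-responds to each possible Player I move:
- A → Column plays c1 (best of 9, -4, -3); Player I gets -2.
- B → Column plays c1 (best of 7, 2, 4); Player I gets 2.
- C → Column plays c2 (best of 4, 6, 3); Player I gets 9.
- D → Column plays c2 (best of 5, 10, 6); Player I gets 3.
Maximizing over -2, 2, 9, 3, Player I chooses C. Subgame-perfect outcome: (C, c2) with payoffs (9, 6).
Now find the simultaneous Nash equilibrium.
Player I's best replies: c1→C; c2→C; c3→B.
Column's best replies: A→c1; B→c1; C→c2; D→c2.
The unique mutual best reply is (C, c2), giving (9, 6).
Player I's commitment gain: 9 − 9 = 0.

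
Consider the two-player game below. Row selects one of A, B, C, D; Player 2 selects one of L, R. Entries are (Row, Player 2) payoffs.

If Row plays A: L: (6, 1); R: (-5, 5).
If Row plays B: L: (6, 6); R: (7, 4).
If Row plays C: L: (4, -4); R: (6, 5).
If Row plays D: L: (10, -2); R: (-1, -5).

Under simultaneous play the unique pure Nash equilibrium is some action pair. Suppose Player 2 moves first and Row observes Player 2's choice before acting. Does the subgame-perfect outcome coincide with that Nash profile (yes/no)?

Solve by backward induction (Player 2 leads).
- L: BR = D, leader payoff -2.
- R: BR = B, leader payoff 4.
Player 2's induced payoffs are -2, 4, so Player 2 commits to R. Subgame-perfect outcome: (B, R) with payoffs (7, 4).
Now find the simultaneous Nash equilibrium.
Row's best replies: L→D; R→B.
Player 2's best replies: A→R; B→L; C→R; D→L.
Only (D, L) has each player best-responding; Nash payoffs (10, -2).
Sequential outcome (B, R) differs from the Nash profile (D, L).

no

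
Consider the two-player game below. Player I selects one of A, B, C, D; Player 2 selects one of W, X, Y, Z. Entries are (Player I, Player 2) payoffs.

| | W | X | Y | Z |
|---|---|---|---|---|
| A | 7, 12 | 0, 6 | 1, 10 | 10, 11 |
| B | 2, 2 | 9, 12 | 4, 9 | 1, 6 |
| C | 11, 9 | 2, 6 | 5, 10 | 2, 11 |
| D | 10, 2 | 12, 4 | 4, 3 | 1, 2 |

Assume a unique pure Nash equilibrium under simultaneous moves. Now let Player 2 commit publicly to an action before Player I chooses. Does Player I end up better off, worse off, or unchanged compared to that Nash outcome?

Solve by backward induction (Player 2 leads).
- W: Player I compares 7, 2, 11, 10 and picks C; Player 2 would get 9.
- X: Player I compares 0, 9, 2, 12 and picks D; Player 2 would get 4.
- Y: Player I compares 1, 4, 5, 4 and picks C; Player 2 would get 10.
- Z: Player I compares 10, 1, 2, 1 and picks A; Player 2 would get 11.
Among 9, 4, 10, 11, the best is 11 at Z. Subgame-perfect outcome: (A, Z) with payoffs (10, 11).
Under simultaneous play:
Player I's best replies: W→C; X→D; Y→C; Z→A.
Player 2's best replies: A→W; B→X; C→Z; D→X.
Only (D, X) has each player best-responding; Nash payoffs (12, 4).
Player I earns 10 sequentially versus 12 at the Nash outcome: worse off.

worse off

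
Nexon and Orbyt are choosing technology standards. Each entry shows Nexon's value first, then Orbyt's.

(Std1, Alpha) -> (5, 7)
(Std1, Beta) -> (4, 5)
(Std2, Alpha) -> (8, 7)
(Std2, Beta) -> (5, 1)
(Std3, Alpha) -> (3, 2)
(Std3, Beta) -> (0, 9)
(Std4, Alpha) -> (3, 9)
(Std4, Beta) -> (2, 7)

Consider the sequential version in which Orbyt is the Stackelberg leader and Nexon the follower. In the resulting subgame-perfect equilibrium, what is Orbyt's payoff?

7

Nexon best-responds to each possible Orbyt move:
- Alpha → Nexon plays Std2 (best of 5, 8, 3, 3); Orbyt gets 7.
- Beta → Nexon plays Std2 (best of 4, 5, 0, 2); Orbyt gets 1.
Among 7, 1, the best is 7 at Alpha. Subgame-perfect outcome: (Std2, Alpha) with payoffs (8, 7).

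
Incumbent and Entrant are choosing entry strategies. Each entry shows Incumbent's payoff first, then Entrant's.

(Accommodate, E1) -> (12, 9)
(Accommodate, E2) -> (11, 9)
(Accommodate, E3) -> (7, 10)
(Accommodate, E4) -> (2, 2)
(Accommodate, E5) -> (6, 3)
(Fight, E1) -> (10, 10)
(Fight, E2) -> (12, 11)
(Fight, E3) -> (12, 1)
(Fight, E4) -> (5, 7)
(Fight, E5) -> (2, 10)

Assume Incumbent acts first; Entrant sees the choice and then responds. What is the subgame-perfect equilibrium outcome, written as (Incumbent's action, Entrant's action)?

Work backward from Entrant's decision.
- Accommodate → Entrant plays E3 (best of 9, 9, 10, 2, 3); Incumbent gets 7.
- Fight → Entrant plays E2 (best of 10, 11, 1, 7, 10); Incumbent gets 12.
Maximizing over 7, 12, Incumbent chooses Fight. Subgame-perfect outcome: (Fight, E2) with payoffs (12, 11).

(Fight, E2)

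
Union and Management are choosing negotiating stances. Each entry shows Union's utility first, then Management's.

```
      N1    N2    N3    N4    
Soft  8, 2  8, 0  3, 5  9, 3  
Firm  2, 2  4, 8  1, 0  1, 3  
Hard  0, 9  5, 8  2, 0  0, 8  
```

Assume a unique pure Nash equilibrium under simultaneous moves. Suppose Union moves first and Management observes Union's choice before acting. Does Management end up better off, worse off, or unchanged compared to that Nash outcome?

Solve by backward induction (Union leads).
- Soft: Management compares 2, 0, 5, 3 and picks N3; Union would get 3.
- Firm: Management compares 2, 8, 0, 3 and picks N2; Union would get 4.
- Hard: Management compares 9, 8, 0, 8 and picks N1; Union would get 0.
Among 3, 4, 0, the best is 4 at Firm. Subgame-perfect outcome: (Firm, N2) with payoffs (4, 8).
For the simultaneous game, intersect best replies.
Union's best replies: N1→Soft; N2→Soft; N3→Soft; N4→Soft.
Management's best replies: Soft→N3; Firm→N2; Hard→N1.
Only (Soft, N3) has each player best-responding; Nash payoffs (3, 5).
Management earns 8 sequentially versus 5 at the Nash outcome: better off.

better off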